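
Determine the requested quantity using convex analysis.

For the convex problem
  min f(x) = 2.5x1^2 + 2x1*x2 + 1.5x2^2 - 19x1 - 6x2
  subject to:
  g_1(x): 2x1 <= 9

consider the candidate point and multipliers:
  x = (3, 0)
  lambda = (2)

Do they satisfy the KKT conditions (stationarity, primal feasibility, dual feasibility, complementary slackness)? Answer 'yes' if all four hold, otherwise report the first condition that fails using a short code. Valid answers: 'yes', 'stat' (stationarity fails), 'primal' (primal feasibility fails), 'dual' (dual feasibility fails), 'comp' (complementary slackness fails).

Gradient of f: grad f(x) = Q x + c = (-4, 0)
Constraint values g_i(x) = a_i^T x - b_i:
  g_1((3, 0)) = -3
Stationarity residual: grad f(x) + sum_i lambda_i a_i = (0, 0)
  -> stationarity OK
Primal feasibility (all g_i <= 0): OK
Dual feasibility (all lambda_i >= 0): OK
Complementary slackness (lambda_i * g_i(x) = 0 for all i): FAILS

Verdict: the first failing condition is complementary_slackness -> comp.

comp


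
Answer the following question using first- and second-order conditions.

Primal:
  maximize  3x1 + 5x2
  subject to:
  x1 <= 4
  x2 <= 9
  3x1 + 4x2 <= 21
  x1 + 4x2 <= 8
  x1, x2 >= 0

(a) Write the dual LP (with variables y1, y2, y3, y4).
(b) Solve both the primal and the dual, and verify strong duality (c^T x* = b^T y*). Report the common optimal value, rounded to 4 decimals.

The standard primal-dual pair for 'max c^T x s.t. A x <= b, x >= 0' is:
  Dual:  min b^T y  s.t.  A^T y >= c,  y >= 0.

So the dual LP is:
  minimize  4y1 + 9y2 + 21y3 + 8y4
  subject to:
    y1 + 3y3 + y4 >= 3
    y2 + 4y3 + 4y4 >= 5
    y1, y2, y3, y4 >= 0

Solving the primal: x* = (4, 1).
  primal value c^T x* = 17.
Solving the dual: y* = (1.75, 0, 0, 1.25).
  dual value b^T y* = 17.
Strong duality: c^T x* = b^T y*. Confirmed.

17


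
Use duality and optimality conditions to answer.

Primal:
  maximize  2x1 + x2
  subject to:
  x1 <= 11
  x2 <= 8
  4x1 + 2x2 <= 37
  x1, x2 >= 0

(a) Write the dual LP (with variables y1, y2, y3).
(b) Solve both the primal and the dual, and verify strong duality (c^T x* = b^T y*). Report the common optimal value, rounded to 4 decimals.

The standard primal-dual pair for 'max c^T x s.t. A x <= b, x >= 0' is:
  Dual:  min b^T y  s.t.  A^T y >= c,  y >= 0.

So the dual LP is:
  minimize  11y1 + 8y2 + 37y3
  subject to:
    y1 + 4y3 >= 2
    y2 + 2y3 >= 1
    y1, y2, y3 >= 0

Solving the primal: x* = (9.25, 0).
  primal value c^T x* = 18.5.
Solving the dual: y* = (0, 0, 0.5).
  dual value b^T y* = 18.5.
Strong duality: c^T x* = b^T y*. Confirmed.

18.5


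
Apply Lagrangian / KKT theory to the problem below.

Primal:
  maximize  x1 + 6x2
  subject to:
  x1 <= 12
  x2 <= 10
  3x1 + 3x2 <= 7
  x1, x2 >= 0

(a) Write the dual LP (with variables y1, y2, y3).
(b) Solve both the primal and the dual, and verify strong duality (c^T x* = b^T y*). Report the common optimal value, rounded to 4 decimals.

The standard primal-dual pair for 'max c^T x s.t. A x <= b, x >= 0' is:
  Dual:  min b^T y  s.t.  A^T y >= c,  y >= 0.

So the dual LP is:
  minimize  12y1 + 10y2 + 7y3
  subject to:
    y1 + 3y3 >= 1
    y2 + 3y3 >= 6
    y1, y2, y3 >= 0

Solving the primal: x* = (0, 2.3333).
  primal value c^T x* = 14.
Solving the dual: y* = (0, 0, 2).
  dual value b^T y* = 14.
Strong duality: c^T x* = b^T y*. Confirmed.

14


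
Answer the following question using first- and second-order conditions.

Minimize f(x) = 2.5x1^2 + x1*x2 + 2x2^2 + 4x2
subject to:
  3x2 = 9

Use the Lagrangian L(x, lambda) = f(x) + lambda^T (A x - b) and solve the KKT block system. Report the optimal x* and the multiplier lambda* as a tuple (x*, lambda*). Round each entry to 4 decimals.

Form the Lagrangian:
  L(x, lambda) = (1/2) x^T Q x + c^T x + lambda^T (A x - b)
Stationarity (grad_x L = 0): Q x + c + A^T lambda = 0.
Primal feasibility: A x = b.

This gives the KKT block system:
  [ Q   A^T ] [ x     ]   [-c ]
  [ A    0  ] [ lambda ] = [ b ]

Solving the linear system:
  x*      = (-0.6, 3)
  lambda* = (-5.1333)
  f(x*)   = 29.1

x* = (-0.6, 3), lambda* = (-5.1333)


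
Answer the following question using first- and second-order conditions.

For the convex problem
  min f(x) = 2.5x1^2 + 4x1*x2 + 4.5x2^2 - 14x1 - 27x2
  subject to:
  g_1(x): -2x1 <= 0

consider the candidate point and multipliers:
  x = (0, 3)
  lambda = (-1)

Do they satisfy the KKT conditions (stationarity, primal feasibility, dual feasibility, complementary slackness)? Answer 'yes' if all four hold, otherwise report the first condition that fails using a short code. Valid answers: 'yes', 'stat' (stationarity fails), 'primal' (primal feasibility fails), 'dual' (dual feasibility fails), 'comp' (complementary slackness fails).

Gradient of f: grad f(x) = Q x + c = (-2, 0)
Constraint values g_i(x) = a_i^T x - b_i:
  g_1((0, 3)) = 0
Stationarity residual: grad f(x) + sum_i lambda_i a_i = (0, 0)
  -> stationarity OK
Primal feasibility (all g_i <= 0): OK
Dual feasibility (all lambda_i >= 0): FAILS
Complementary slackness (lambda_i * g_i(x) = 0 for all i): OK

Verdict: the first failing condition is dual_feasibility -> dual.

dual


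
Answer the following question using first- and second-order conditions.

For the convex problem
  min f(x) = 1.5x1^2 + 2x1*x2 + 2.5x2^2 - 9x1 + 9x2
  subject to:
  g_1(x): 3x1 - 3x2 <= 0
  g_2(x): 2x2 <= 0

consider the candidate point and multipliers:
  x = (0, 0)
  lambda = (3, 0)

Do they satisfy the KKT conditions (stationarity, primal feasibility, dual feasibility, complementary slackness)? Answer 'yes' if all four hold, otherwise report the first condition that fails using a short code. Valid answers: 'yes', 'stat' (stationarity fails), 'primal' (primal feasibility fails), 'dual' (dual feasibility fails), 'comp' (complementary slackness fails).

Gradient of f: grad f(x) = Q x + c = (-9, 9)
Constraint values g_i(x) = a_i^T x - b_i:
  g_1((0, 0)) = 0
  g_2((0, 0)) = 0
Stationarity residual: grad f(x) + sum_i lambda_i a_i = (0, 0)
  -> stationarity OK
Primal feasibility (all g_i <= 0): OK
Dual feasibility (all lambda_i >= 0): OK
Complementary slackness (lambda_i * g_i(x) = 0 for all i): OK

Verdict: yes, KKT holds.

yes


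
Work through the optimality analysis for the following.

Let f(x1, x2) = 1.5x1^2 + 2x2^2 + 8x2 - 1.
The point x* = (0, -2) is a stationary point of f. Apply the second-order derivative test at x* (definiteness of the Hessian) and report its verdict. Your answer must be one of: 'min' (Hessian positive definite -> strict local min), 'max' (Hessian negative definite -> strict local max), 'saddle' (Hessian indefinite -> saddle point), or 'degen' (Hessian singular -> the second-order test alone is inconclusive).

Compute the Hessian H = grad^2 f:
  H = [[3, 0], [0, 4]]
Verify stationarity: grad f(x*) = H x* + g = (0, 0).
Eigenvalues of H: 3, 4.
Both eigenvalues > 0, so H is positive definite -> x* is a strict local min.

min


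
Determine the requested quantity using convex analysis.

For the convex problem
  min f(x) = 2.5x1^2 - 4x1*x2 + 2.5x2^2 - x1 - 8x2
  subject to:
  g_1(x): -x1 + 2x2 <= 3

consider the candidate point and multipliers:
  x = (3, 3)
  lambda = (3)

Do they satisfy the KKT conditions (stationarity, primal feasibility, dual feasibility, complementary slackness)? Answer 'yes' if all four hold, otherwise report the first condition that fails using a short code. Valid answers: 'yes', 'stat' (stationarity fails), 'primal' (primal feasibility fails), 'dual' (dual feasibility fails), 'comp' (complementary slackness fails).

Gradient of f: grad f(x) = Q x + c = (2, -5)
Constraint values g_i(x) = a_i^T x - b_i:
  g_1((3, 3)) = 0
Stationarity residual: grad f(x) + sum_i lambda_i a_i = (-1, 1)
  -> stationarity FAILS
Primal feasibility (all g_i <= 0): OK
Dual feasibility (all lambda_i >= 0): OK
Complementary slackness (lambda_i * g_i(x) = 0 for all i): OK

Verdict: the first failing condition is stationarity -> stat.

stat


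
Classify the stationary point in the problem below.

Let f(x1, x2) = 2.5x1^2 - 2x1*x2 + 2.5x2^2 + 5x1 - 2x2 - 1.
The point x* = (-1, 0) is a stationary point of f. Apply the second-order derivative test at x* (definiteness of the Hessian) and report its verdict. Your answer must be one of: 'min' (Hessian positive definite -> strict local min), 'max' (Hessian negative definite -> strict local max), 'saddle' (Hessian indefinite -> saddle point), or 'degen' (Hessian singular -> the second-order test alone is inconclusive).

Compute the Hessian H = grad^2 f:
  H = [[5, -2], [-2, 5]]
Verify stationarity: grad f(x*) = H x* + g = (0, 0).
Eigenvalues of H: 3, 7.
Both eigenvalues > 0, so H is positive definite -> x* is a strict local min.

min


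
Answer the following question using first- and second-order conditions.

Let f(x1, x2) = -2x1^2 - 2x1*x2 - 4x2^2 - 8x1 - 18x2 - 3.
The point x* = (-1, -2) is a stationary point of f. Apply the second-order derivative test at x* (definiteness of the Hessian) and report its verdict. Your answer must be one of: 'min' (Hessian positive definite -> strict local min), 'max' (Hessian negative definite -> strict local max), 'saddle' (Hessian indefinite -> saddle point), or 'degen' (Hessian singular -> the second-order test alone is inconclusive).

Compute the Hessian H = grad^2 f:
  H = [[-4, -2], [-2, -8]]
Verify stationarity: grad f(x*) = H x* + g = (0, 0).
Eigenvalues of H: -8.8284, -3.1716.
Both eigenvalues < 0, so H is negative definite -> x* is a strict local max.

max


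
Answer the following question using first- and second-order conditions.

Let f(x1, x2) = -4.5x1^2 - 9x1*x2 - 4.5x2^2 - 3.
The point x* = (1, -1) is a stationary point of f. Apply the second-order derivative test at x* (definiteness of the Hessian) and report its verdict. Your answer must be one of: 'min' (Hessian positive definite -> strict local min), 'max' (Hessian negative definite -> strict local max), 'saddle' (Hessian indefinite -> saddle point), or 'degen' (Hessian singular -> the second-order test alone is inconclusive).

Compute the Hessian H = grad^2 f:
  H = [[-9, -9], [-9, -9]]
Verify stationarity: grad f(x*) = H x* + g = (0, 0).
Eigenvalues of H: -18, 0.
H has a zero eigenvalue (singular; negative semidefinite but not definite), so H is neither positive definite, negative definite, nor indefinite. The second-order test alone is inconclusive -> degen.
(Indeed, f is constant along the null direction of H through x*, so x* is not a strict local extremum.)

degen


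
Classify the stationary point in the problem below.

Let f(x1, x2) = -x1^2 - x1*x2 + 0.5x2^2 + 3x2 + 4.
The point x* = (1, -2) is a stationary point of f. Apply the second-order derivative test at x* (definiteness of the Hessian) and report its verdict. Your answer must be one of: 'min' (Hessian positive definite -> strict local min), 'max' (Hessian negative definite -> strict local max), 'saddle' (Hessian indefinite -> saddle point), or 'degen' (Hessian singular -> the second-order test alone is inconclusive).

Compute the Hessian H = grad^2 f:
  H = [[-2, -1], [-1, 1]]
Verify stationarity: grad f(x*) = H x* + g = (0, 0).
Eigenvalues of H: -2.3028, 1.3028.
Eigenvalues have mixed signs, so H is indefinite -> x* is a saddle point.

saddle


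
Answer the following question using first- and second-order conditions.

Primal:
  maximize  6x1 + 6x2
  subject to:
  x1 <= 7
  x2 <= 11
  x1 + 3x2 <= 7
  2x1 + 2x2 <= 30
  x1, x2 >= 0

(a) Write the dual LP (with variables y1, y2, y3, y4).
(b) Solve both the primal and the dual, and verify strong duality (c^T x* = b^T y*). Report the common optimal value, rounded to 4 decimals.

The standard primal-dual pair for 'max c^T x s.t. A x <= b, x >= 0' is:
  Dual:  min b^T y  s.t.  A^T y >= c,  y >= 0.

So the dual LP is:
  minimize  7y1 + 11y2 + 7y3 + 30y4
  subject to:
    y1 + y3 + 2y4 >= 6
    y2 + 3y3 + 2y4 >= 6
    y1, y2, y3, y4 >= 0

Solving the primal: x* = (7, 0).
  primal value c^T x* = 42.
Solving the dual: y* = (4, 0, 2, 0).
  dual value b^T y* = 42.
Strong duality: c^T x* = b^T y*. Confirmed.

42


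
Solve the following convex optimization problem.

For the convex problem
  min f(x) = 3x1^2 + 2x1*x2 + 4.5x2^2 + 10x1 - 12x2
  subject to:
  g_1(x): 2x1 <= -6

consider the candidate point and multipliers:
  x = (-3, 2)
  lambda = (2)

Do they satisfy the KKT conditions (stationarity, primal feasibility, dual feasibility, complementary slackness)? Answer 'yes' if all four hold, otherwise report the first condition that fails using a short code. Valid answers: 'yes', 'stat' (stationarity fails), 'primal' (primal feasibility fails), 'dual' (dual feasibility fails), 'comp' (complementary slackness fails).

Gradient of f: grad f(x) = Q x + c = (-4, 0)
Constraint values g_i(x) = a_i^T x - b_i:
  g_1((-3, 2)) = 0
Stationarity residual: grad f(x) + sum_i lambda_i a_i = (0, 0)
  -> stationarity OK
Primal feasibility (all g_i <= 0): OK
Dual feasibility (all lambda_i >= 0): OK
Complementary slackness (lambda_i * g_i(x) = 0 for all i): OK

Verdict: yes, KKT holds.

yes


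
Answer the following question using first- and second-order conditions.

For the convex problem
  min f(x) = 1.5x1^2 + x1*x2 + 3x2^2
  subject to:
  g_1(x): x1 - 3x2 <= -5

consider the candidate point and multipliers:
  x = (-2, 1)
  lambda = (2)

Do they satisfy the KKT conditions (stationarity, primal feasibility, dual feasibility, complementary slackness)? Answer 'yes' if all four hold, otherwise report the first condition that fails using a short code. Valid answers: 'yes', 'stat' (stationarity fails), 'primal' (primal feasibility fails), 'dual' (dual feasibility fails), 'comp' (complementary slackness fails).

Gradient of f: grad f(x) = Q x + c = (-5, 4)
Constraint values g_i(x) = a_i^T x - b_i:
  g_1((-2, 1)) = 0
Stationarity residual: grad f(x) + sum_i lambda_i a_i = (-3, -2)
  -> stationarity FAILS
Primal feasibility (all g_i <= 0): OK
Dual feasibility (all lambda_i >= 0): OK
Complementary slackness (lambda_i * g_i(x) = 0 for all i): OK

Verdict: the first failing condition is stationarity -> stat.

stat


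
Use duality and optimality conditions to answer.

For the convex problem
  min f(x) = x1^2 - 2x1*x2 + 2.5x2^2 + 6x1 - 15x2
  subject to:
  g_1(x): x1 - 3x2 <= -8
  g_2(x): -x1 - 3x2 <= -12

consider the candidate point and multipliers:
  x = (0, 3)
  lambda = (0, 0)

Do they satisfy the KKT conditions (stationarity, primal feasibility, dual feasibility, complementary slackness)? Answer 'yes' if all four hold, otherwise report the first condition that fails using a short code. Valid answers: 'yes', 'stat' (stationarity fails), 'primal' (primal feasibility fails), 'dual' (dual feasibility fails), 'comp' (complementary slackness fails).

Gradient of f: grad f(x) = Q x + c = (0, 0)
Constraint values g_i(x) = a_i^T x - b_i:
  g_1((0, 3)) = -1
  g_2((0, 3)) = 3
Stationarity residual: grad f(x) + sum_i lambda_i a_i = (0, 0)
  -> stationarity OK
Primal feasibility (all g_i <= 0): FAILS
Dual feasibility (all lambda_i >= 0): OK
Complementary slackness (lambda_i * g_i(x) = 0 for all i): OK

Verdict: the first failing condition is primal_feasibility -> primal.

primal


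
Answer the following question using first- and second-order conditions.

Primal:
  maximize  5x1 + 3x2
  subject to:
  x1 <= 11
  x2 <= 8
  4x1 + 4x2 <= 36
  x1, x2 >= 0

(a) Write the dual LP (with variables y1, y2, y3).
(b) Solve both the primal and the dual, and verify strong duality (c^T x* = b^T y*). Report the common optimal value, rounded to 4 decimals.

The standard primal-dual pair for 'max c^T x s.t. A x <= b, x >= 0' is:
  Dual:  min b^T y  s.t.  A^T y >= c,  y >= 0.

So the dual LP is:
  minimize  11y1 + 8y2 + 36y3
  subject to:
    y1 + 4y3 >= 5
    y2 + 4y3 >= 3
    y1, y2, y3 >= 0

Solving the primal: x* = (9, 0).
  primal value c^T x* = 45.
Solving the dual: y* = (0, 0, 1.25).
  dual value b^T y* = 45.
Strong duality: c^T x* = b^T y*. Confirmed.

45


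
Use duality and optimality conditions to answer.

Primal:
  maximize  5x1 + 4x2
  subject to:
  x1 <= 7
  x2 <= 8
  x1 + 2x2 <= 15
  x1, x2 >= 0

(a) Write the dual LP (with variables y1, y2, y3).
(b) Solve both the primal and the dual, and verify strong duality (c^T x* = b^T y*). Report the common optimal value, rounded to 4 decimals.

The standard primal-dual pair for 'max c^T x s.t. A x <= b, x >= 0' is:
  Dual:  min b^T y  s.t.  A^T y >= c,  y >= 0.

So the dual LP is:
  minimize  7y1 + 8y2 + 15y3
  subject to:
    y1 + y3 >= 5
    y2 + 2y3 >= 4
    y1, y2, y3 >= 0

Solving the primal: x* = (7, 4).
  primal value c^T x* = 51.
Solving the dual: y* = (3, 0, 2).
  dual value b^T y* = 51.
Strong duality: c^T x* = b^T y*. Confirmed.

51


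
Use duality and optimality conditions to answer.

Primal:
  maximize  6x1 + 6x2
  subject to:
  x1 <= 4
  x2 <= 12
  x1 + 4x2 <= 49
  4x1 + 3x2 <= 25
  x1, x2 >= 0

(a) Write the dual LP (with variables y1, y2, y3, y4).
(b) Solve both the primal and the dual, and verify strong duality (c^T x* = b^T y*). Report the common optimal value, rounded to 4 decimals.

The standard primal-dual pair for 'max c^T x s.t. A x <= b, x >= 0' is:
  Dual:  min b^T y  s.t.  A^T y >= c,  y >= 0.

So the dual LP is:
  minimize  4y1 + 12y2 + 49y3 + 25y4
  subject to:
    y1 + y3 + 4y4 >= 6
    y2 + 4y3 + 3y4 >= 6
    y1, y2, y3, y4 >= 0

Solving the primal: x* = (0, 8.3333).
  primal value c^T x* = 50.
Solving the dual: y* = (0, 0, 0, 2).
  dual value b^T y* = 50.
Strong duality: c^T x* = b^T y*. Confirmed.

50


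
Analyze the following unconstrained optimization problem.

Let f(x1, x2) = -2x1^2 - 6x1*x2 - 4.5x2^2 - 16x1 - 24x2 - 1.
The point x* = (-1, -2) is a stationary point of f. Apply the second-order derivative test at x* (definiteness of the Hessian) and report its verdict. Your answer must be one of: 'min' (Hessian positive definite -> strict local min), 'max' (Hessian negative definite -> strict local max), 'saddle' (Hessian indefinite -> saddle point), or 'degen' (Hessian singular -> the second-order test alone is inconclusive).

Compute the Hessian H = grad^2 f:
  H = [[-4, -6], [-6, -9]]
Verify stationarity: grad f(x*) = H x* + g = (0, 0).
Eigenvalues of H: -13, 0.
H has a zero eigenvalue (singular; negative semidefinite but not definite), so H is neither positive definite, negative definite, nor indefinite. The second-order test alone is inconclusive -> degen.
(Indeed, f is constant along the null direction of H through x*, so x* is not a strict local extremum.)

degen


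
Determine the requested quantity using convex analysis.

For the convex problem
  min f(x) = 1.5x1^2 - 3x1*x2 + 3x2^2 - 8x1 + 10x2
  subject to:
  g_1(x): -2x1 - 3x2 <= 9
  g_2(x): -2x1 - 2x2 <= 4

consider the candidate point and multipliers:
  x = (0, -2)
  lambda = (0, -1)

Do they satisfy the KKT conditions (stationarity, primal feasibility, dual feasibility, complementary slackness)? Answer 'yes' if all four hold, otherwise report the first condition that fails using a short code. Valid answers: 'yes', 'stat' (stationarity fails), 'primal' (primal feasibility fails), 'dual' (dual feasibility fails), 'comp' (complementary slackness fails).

Gradient of f: grad f(x) = Q x + c = (-2, -2)
Constraint values g_i(x) = a_i^T x - b_i:
  g_1((0, -2)) = -3
  g_2((0, -2)) = 0
Stationarity residual: grad f(x) + sum_i lambda_i a_i = (0, 0)
  -> stationarity OK
Primal feasibility (all g_i <= 0): OK
Dual feasibility (all lambda_i >= 0): FAILS
Complementary slackness (lambda_i * g_i(x) = 0 for all i): OK

Verdict: the first failing condition is dual_feasibility -> dual.

dual


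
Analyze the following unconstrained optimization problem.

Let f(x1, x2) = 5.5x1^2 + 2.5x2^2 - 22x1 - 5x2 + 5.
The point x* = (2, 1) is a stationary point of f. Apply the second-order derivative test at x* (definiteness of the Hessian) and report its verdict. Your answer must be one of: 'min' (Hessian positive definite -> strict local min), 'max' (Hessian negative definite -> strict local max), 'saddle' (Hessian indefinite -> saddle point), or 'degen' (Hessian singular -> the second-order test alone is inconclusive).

Compute the Hessian H = grad^2 f:
  H = [[11, 0], [0, 5]]
Verify stationarity: grad f(x*) = H x* + g = (0, 0).
Eigenvalues of H: 5, 11.
Both eigenvalues > 0, so H is positive definite -> x* is a strict local min.

min


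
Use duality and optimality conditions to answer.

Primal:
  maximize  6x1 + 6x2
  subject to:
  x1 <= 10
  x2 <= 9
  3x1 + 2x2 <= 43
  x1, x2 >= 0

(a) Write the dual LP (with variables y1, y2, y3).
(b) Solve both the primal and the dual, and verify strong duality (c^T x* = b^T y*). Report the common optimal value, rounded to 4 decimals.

The standard primal-dual pair for 'max c^T x s.t. A x <= b, x >= 0' is:
  Dual:  min b^T y  s.t.  A^T y >= c,  y >= 0.

So the dual LP is:
  minimize  10y1 + 9y2 + 43y3
  subject to:
    y1 + 3y3 >= 6
    y2 + 2y3 >= 6
    y1, y2, y3 >= 0

Solving the primal: x* = (8.3333, 9).
  primal value c^T x* = 104.
Solving the dual: y* = (0, 2, 2).
  dual value b^T y* = 104.
Strong duality: c^T x* = b^T y*. Confirmed.

104


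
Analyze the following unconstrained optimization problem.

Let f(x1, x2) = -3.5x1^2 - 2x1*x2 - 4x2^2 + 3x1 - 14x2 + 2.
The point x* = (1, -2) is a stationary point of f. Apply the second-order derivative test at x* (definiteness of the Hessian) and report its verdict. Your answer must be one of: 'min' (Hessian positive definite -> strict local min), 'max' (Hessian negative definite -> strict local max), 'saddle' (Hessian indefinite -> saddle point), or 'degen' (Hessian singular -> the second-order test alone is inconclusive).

Compute the Hessian H = grad^2 f:
  H = [[-7, -2], [-2, -8]]
Verify stationarity: grad f(x*) = H x* + g = (0, 0).
Eigenvalues of H: -9.5616, -5.4384.
Both eigenvalues < 0, so H is negative definite -> x* is a strict local max.

max


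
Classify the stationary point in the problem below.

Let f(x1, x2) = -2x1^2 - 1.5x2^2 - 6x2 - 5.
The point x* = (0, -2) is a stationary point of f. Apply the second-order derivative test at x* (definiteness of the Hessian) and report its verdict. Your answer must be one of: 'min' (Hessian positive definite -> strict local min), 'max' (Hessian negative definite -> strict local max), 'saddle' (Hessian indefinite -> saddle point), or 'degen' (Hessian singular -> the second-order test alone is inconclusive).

Compute the Hessian H = grad^2 f:
  H = [[-4, 0], [0, -3]]
Verify stationarity: grad f(x*) = H x* + g = (0, 0).
Eigenvalues of H: -4, -3.
Both eigenvalues < 0, so H is negative definite -> x* is a strict local max.

max


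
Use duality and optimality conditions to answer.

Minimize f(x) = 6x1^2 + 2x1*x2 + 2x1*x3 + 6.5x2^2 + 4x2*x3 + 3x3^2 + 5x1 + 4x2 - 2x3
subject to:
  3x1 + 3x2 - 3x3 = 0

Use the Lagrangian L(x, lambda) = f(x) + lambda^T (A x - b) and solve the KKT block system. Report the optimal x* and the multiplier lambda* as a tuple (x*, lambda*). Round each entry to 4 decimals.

Form the Lagrangian:
  L(x, lambda) = (1/2) x^T Q x + c^T x + lambda^T (A x - b)
Stationarity (grad_x L = 0): Q x + c + A^T lambda = 0.
Primal feasibility: A x = b.

This gives the KKT block system:
  [ Q   A^T ] [ x     ]   [-c ]
  [ A    0  ] [ lambda ] = [ b ]

Solving the linear system:
  x*      = (-0.1332, -0.005, -0.1382)
  lambda* = (-1.0385)
  f(x*)   = -0.2048

x* = (-0.1332, -0.005, -0.1382), lambda* = (-1.0385)


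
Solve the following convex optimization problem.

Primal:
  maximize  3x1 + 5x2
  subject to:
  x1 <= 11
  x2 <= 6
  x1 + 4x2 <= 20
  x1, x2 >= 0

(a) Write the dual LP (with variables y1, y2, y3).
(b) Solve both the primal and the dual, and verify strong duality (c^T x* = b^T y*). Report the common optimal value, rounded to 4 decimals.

The standard primal-dual pair for 'max c^T x s.t. A x <= b, x >= 0' is:
  Dual:  min b^T y  s.t.  A^T y >= c,  y >= 0.

So the dual LP is:
  minimize  11y1 + 6y2 + 20y3
  subject to:
    y1 + y3 >= 3
    y2 + 4y3 >= 5
    y1, y2, y3 >= 0

Solving the primal: x* = (11, 2.25).
  primal value c^T x* = 44.25.
Solving the dual: y* = (1.75, 0, 1.25).
  dual value b^T y* = 44.25.
Strong duality: c^T x* = b^T y*. Confirmed.

44.25


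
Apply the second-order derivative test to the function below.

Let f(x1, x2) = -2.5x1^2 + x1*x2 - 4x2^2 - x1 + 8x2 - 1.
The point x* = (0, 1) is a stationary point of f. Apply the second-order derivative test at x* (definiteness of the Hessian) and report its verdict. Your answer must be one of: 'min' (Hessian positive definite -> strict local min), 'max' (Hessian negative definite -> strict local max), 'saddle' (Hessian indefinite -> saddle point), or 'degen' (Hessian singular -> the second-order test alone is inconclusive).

Compute the Hessian H = grad^2 f:
  H = [[-5, 1], [1, -8]]
Verify stationarity: grad f(x*) = H x* + g = (0, 0).
Eigenvalues of H: -8.3028, -4.6972.
Both eigenvalues < 0, so H is negative definite -> x* is a strict local max.

max


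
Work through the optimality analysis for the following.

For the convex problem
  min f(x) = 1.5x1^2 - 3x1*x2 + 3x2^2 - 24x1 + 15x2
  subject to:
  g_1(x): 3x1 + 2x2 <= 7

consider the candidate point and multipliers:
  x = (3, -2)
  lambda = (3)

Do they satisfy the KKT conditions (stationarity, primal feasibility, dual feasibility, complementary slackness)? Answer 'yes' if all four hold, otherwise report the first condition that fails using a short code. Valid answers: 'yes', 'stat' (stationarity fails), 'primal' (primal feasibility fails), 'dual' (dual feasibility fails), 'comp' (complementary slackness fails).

Gradient of f: grad f(x) = Q x + c = (-9, -6)
Constraint values g_i(x) = a_i^T x - b_i:
  g_1((3, -2)) = -2
Stationarity residual: grad f(x) + sum_i lambda_i a_i = (0, 0)
  -> stationarity OK
Primal feasibility (all g_i <= 0): OK
Dual feasibility (all lambda_i >= 0): OK
Complementary slackness (lambda_i * g_i(x) = 0 for all i): FAILS

Verdict: the first failing condition is complementary_slackness -> comp.

comp


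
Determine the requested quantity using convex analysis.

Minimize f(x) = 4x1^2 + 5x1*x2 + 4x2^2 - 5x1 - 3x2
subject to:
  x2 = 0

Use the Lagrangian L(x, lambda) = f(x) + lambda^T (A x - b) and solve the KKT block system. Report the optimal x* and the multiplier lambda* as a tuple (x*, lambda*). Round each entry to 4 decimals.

Form the Lagrangian:
  L(x, lambda) = (1/2) x^T Q x + c^T x + lambda^T (A x - b)
Stationarity (grad_x L = 0): Q x + c + A^T lambda = 0.
Primal feasibility: A x = b.

This gives the KKT block system:
  [ Q   A^T ] [ x     ]   [-c ]
  [ A    0  ] [ lambda ] = [ b ]

Solving the linear system:
  x*      = (0.625, 0)
  lambda* = (-0.125)
  f(x*)   = -1.5625

x* = (0.625, 0), lambda* = (-0.125)


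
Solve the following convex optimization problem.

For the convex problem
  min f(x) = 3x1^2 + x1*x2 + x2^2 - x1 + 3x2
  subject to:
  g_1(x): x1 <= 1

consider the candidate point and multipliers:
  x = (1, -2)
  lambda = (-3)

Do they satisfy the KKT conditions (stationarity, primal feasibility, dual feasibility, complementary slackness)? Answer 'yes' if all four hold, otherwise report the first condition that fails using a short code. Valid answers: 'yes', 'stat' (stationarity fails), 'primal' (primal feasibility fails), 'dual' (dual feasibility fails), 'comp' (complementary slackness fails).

Gradient of f: grad f(x) = Q x + c = (3, 0)
Constraint values g_i(x) = a_i^T x - b_i:
  g_1((1, -2)) = 0
Stationarity residual: grad f(x) + sum_i lambda_i a_i = (0, 0)
  -> stationarity OK
Primal feasibility (all g_i <= 0): OK
Dual feasibility (all lambda_i >= 0): FAILS
Complementary slackness (lambda_i * g_i(x) = 0 for all i): OK

Verdict: the first failing condition is dual_feasibility -> dual.

dual


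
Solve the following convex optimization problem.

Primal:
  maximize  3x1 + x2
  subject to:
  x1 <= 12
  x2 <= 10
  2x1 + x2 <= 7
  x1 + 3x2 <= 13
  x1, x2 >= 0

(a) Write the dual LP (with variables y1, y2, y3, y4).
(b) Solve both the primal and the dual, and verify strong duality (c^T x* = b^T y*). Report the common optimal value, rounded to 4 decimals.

The standard primal-dual pair for 'max c^T x s.t. A x <= b, x >= 0' is:
  Dual:  min b^T y  s.t.  A^T y >= c,  y >= 0.

So the dual LP is:
  minimize  12y1 + 10y2 + 7y3 + 13y4
  subject to:
    y1 + 2y3 + y4 >= 3
    y2 + y3 + 3y4 >= 1
    y1, y2, y3, y4 >= 0

Solving the primal: x* = (3.5, 0).
  primal value c^T x* = 10.5.
Solving the dual: y* = (0, 0, 1.5, 0).
  dual value b^T y* = 10.5.
Strong duality: c^T x* = b^T y*. Confirmed.

10.5


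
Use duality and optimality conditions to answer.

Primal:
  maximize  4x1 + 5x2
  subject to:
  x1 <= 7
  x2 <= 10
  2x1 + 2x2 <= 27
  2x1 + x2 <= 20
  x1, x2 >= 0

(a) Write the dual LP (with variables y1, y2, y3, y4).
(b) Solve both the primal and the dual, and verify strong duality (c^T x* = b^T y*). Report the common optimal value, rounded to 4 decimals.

The standard primal-dual pair for 'max c^T x s.t. A x <= b, x >= 0' is:
  Dual:  min b^T y  s.t.  A^T y >= c,  y >= 0.

So the dual LP is:
  minimize  7y1 + 10y2 + 27y3 + 20y4
  subject to:
    y1 + 2y3 + 2y4 >= 4
    y2 + 2y3 + y4 >= 5
    y1, y2, y3, y4 >= 0

Solving the primal: x* = (3.5, 10).
  primal value c^T x* = 64.
Solving the dual: y* = (0, 1, 2, 0).
  dual value b^T y* = 64.
Strong duality: c^T x* = b^T y*. Confirmed.

64


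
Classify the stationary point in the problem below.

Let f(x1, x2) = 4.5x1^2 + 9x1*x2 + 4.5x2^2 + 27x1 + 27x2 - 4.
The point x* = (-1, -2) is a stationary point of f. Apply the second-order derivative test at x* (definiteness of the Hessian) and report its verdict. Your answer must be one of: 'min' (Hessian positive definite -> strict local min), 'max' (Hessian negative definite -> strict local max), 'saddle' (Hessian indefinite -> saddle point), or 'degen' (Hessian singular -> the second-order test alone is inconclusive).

Compute the Hessian H = grad^2 f:
  H = [[9, 9], [9, 9]]
Verify stationarity: grad f(x*) = H x* + g = (0, 0).
Eigenvalues of H: 0, 18.
H has a zero eigenvalue (singular; positive semidefinite but not definite), so H is neither positive definite, negative definite, nor indefinite. The second-order test alone is inconclusive -> degen.
(Indeed, f is constant along the null direction of H through x*, so x* is not a strict local extremum.)

degen


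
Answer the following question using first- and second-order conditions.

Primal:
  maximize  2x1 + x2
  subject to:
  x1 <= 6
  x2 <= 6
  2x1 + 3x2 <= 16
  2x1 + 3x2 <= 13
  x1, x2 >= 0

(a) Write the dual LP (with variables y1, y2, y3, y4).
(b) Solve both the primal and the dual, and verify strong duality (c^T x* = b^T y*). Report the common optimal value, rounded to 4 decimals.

The standard primal-dual pair for 'max c^T x s.t. A x <= b, x >= 0' is:
  Dual:  min b^T y  s.t.  A^T y >= c,  y >= 0.

So the dual LP is:
  minimize  6y1 + 6y2 + 16y3 + 13y4
  subject to:
    y1 + 2y3 + 2y4 >= 2
    y2 + 3y3 + 3y4 >= 1
    y1, y2, y3, y4 >= 0

Solving the primal: x* = (6, 0.3333).
  primal value c^T x* = 12.3333.
Solving the dual: y* = (1.3333, 0, 0, 0.3333).
  dual value b^T y* = 12.3333.
Strong duality: c^T x* = b^T y*. Confirmed.

12.3333


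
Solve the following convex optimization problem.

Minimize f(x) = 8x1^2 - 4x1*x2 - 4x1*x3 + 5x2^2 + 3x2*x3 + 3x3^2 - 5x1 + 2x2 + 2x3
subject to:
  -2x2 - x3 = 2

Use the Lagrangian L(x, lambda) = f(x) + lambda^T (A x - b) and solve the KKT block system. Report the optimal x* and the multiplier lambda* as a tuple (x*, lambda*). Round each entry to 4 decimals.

Form the Lagrangian:
  L(x, lambda) = (1/2) x^T Q x + c^T x + lambda^T (A x - b)
Stationarity (grad_x L = 0): Q x + c + A^T lambda = 0.
Primal feasibility: A x = b.

This gives the KKT block system:
  [ Q   A^T ] [ x     ]   [-c ]
  [ A    0  ] [ lambda ] = [ b ]

Solving the linear system:
  x*      = (-0.006, -0.7262, -0.5476)
  lambda* = (-3.4405)
  f(x*)   = 2.1815

x* = (-0.006, -0.7262, -0.5476), lambda* = (-3.4405)


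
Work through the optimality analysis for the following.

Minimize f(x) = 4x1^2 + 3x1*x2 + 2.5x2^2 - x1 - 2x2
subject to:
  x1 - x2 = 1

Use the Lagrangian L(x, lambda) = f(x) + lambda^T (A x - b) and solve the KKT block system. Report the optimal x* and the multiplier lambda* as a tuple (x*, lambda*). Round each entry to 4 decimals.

Form the Lagrangian:
  L(x, lambda) = (1/2) x^T Q x + c^T x + lambda^T (A x - b)
Stationarity (grad_x L = 0): Q x + c + A^T lambda = 0.
Primal feasibility: A x = b.

This gives the KKT block system:
  [ Q   A^T ] [ x     ]   [-c ]
  [ A    0  ] [ lambda ] = [ b ]

Solving the linear system:
  x*      = (0.5789, -0.4211)
  lambda* = (-2.3684)
  f(x*)   = 1.3158

x* = (0.5789, -0.4211), lambda* = (-2.3684)


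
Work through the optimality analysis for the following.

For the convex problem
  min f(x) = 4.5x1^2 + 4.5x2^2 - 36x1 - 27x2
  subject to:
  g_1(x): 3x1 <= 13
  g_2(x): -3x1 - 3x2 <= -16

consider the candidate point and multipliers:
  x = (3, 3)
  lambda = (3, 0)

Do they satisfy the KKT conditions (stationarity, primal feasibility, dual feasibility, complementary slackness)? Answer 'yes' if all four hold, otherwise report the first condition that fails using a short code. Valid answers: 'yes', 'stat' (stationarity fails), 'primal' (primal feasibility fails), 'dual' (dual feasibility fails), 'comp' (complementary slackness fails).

Gradient of f: grad f(x) = Q x + c = (-9, 0)
Constraint values g_i(x) = a_i^T x - b_i:
  g_1((3, 3)) = -4
  g_2((3, 3)) = -2
Stationarity residual: grad f(x) + sum_i lambda_i a_i = (0, 0)
  -> stationarity OK
Primal feasibility (all g_i <= 0): OK
Dual feasibility (all lambda_i >= 0): OK
Complementary slackness (lambda_i * g_i(x) = 0 for all i): FAILS

Verdict: the first failing condition is complementary_slackness -> comp.

comp


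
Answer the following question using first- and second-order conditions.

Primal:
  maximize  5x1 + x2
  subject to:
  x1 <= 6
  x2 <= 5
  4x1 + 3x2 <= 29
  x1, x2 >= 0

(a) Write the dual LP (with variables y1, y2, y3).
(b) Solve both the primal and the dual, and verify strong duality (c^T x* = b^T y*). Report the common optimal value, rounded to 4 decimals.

The standard primal-dual pair for 'max c^T x s.t. A x <= b, x >= 0' is:
  Dual:  min b^T y  s.t.  A^T y >= c,  y >= 0.

So the dual LP is:
  minimize  6y1 + 5y2 + 29y3
  subject to:
    y1 + 4y3 >= 5
    y2 + 3y3 >= 1
    y1, y2, y3 >= 0

Solving the primal: x* = (6, 1.6667).
  primal value c^T x* = 31.6667.
Solving the dual: y* = (3.6667, 0, 0.3333).
  dual value b^T y* = 31.6667.
Strong duality: c^T x* = b^T y*. Confirmed.

31.6667


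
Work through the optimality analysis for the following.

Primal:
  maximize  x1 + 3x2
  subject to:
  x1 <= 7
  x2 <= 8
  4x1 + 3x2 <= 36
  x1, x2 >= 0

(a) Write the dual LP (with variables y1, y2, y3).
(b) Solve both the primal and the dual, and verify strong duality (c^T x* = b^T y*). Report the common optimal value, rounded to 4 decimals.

The standard primal-dual pair for 'max c^T x s.t. A x <= b, x >= 0' is:
  Dual:  min b^T y  s.t.  A^T y >= c,  y >= 0.

So the dual LP is:
  minimize  7y1 + 8y2 + 36y3
  subject to:
    y1 + 4y3 >= 1
    y2 + 3y3 >= 3
    y1, y2, y3 >= 0

Solving the primal: x* = (3, 8).
  primal value c^T x* = 27.
Solving the dual: y* = (0, 2.25, 0.25).
  dual value b^T y* = 27.
Strong duality: c^T x* = b^T y*. Confirmed.

27


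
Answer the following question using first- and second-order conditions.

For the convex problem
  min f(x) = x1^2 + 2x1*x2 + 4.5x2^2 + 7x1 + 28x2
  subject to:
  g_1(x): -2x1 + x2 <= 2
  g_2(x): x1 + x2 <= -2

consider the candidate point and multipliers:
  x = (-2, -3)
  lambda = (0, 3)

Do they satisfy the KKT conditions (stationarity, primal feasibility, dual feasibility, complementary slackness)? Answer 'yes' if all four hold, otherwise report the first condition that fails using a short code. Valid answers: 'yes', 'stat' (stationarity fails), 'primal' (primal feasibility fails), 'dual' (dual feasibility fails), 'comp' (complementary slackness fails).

Gradient of f: grad f(x) = Q x + c = (-3, -3)
Constraint values g_i(x) = a_i^T x - b_i:
  g_1((-2, -3)) = -1
  g_2((-2, -3)) = -3
Stationarity residual: grad f(x) + sum_i lambda_i a_i = (0, 0)
  -> stationarity OK
Primal feasibility (all g_i <= 0): OK
Dual feasibility (all lambda_i >= 0): OK
Complementary slackness (lambda_i * g_i(x) = 0 for all i): FAILS

Verdict: the first failing condition is complementary_slackness -> comp.

comp


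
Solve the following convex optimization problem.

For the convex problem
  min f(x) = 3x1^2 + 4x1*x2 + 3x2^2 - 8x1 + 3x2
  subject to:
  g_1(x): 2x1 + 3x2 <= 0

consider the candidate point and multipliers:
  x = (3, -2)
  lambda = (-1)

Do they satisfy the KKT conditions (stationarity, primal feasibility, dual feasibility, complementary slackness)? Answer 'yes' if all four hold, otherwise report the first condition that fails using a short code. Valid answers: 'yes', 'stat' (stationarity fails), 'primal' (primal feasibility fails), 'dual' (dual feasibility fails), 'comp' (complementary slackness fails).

Gradient of f: grad f(x) = Q x + c = (2, 3)
Constraint values g_i(x) = a_i^T x - b_i:
  g_1((3, -2)) = 0
Stationarity residual: grad f(x) + sum_i lambda_i a_i = (0, 0)
  -> stationarity OK
Primal feasibility (all g_i <= 0): OK
Dual feasibility (all lambda_i >= 0): FAILS
Complementary slackness (lambda_i * g_i(x) = 0 for all i): OK

Verdict: the first failing condition is dual_feasibility -> dual.

dual


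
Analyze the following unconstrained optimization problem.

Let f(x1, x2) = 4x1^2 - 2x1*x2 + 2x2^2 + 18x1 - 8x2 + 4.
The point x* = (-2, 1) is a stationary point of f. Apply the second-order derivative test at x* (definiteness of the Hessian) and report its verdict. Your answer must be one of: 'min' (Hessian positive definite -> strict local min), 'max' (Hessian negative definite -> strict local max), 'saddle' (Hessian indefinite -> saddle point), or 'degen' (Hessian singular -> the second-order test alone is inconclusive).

Compute the Hessian H = grad^2 f:
  H = [[8, -2], [-2, 4]]
Verify stationarity: grad f(x*) = H x* + g = (0, 0).
Eigenvalues of H: 3.1716, 8.8284.
Both eigenvalues > 0, so H is positive definite -> x* is a strict local min.

min


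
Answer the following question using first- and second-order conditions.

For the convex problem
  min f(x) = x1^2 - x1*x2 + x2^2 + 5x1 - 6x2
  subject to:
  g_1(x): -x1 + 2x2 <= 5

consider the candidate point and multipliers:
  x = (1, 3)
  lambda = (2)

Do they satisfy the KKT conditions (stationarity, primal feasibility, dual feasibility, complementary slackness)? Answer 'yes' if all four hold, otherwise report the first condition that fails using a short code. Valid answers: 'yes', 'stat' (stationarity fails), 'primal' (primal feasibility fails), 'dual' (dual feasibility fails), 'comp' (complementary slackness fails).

Gradient of f: grad f(x) = Q x + c = (4, -1)
Constraint values g_i(x) = a_i^T x - b_i:
  g_1((1, 3)) = 0
Stationarity residual: grad f(x) + sum_i lambda_i a_i = (2, 3)
  -> stationarity FAILS
Primal feasibility (all g_i <= 0): OK
Dual feasibility (all lambda_i >= 0): OK
Complementary slackness (lambda_i * g_i(x) = 0 for all i): OK

Verdict: the first failing condition is stationarity -> stat.

stat


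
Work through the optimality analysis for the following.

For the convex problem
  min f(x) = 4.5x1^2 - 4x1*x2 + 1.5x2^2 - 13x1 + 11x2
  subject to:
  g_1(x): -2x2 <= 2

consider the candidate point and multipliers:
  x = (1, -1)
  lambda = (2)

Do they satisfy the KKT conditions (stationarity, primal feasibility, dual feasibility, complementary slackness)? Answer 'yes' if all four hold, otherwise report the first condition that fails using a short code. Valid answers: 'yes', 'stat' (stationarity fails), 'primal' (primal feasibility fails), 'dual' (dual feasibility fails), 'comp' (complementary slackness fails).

Gradient of f: grad f(x) = Q x + c = (0, 4)
Constraint values g_i(x) = a_i^T x - b_i:
  g_1((1, -1)) = 0
Stationarity residual: grad f(x) + sum_i lambda_i a_i = (0, 0)
  -> stationarity OK
Primal feasibility (all g_i <= 0): OK
Dual feasibility (all lambda_i >= 0): OK
Complementary slackness (lambda_i * g_i(x) = 0 for all i): OK

Verdict: yes, KKT holds.

yes


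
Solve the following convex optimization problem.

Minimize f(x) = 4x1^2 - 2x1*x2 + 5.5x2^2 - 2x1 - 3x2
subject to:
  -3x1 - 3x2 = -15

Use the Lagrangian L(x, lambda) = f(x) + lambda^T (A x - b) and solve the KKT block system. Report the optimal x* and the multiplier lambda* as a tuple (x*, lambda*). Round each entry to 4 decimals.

Form the Lagrangian:
  L(x, lambda) = (1/2) x^T Q x + c^T x + lambda^T (A x - b)
Stationarity (grad_x L = 0): Q x + c + A^T lambda = 0.
Primal feasibility: A x = b.

This gives the KKT block system:
  [ Q   A^T ] [ x     ]   [-c ]
  [ A    0  ] [ lambda ] = [ b ]

Solving the linear system:
  x*      = (2.7826, 2.2174)
  lambda* = (5.2754)
  f(x*)   = 33.4565

x* = (2.7826, 2.2174), lambda* = (5.2754)
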